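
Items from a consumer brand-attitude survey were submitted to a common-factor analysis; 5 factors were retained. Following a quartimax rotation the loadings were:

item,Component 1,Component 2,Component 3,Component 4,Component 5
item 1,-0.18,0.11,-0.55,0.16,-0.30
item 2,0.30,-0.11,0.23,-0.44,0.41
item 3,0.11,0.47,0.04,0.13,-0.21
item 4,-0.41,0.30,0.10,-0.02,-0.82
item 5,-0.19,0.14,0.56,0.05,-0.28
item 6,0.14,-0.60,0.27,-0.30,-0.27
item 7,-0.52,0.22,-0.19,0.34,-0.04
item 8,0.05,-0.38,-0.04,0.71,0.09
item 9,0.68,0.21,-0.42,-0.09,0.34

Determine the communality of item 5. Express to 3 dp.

0.450

h² = (-0.19)² + 0.14² + 0.56² + 0.05² + (-0.28)² = 0.0361 + 0.0196 + 0.3136 + 0.0025 + 0.0784 = 0.4502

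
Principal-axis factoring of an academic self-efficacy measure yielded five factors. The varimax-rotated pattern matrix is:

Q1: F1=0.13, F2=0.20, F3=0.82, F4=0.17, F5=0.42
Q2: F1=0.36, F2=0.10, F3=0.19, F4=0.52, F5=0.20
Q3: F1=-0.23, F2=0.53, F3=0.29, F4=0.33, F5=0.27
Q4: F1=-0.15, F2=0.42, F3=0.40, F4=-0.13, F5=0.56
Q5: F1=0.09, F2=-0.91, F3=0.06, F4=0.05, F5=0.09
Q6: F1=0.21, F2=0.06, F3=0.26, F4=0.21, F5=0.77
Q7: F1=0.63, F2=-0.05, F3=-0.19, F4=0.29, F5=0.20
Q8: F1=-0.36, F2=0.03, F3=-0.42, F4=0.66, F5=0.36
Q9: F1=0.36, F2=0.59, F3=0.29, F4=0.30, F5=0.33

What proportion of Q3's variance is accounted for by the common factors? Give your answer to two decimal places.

0.60

h² = (-0.23)² + 0.53² + 0.29² + 0.33² + 0.27² = 0.0529 + 0.2809 + 0.0841 + 0.1089 + 0.0729 = 0.5997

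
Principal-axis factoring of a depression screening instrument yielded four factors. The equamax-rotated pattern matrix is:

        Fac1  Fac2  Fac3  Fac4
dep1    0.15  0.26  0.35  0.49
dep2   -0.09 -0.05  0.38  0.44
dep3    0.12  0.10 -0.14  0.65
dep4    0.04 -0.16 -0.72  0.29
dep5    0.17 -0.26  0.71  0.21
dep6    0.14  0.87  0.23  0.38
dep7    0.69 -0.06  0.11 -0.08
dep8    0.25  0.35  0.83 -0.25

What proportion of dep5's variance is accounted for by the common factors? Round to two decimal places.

h² = 0.17² + (-0.26)² + 0.71² + 0.21² = 0.0289 + 0.0676 + 0.5041 + 0.0441 = 0.6447

0.64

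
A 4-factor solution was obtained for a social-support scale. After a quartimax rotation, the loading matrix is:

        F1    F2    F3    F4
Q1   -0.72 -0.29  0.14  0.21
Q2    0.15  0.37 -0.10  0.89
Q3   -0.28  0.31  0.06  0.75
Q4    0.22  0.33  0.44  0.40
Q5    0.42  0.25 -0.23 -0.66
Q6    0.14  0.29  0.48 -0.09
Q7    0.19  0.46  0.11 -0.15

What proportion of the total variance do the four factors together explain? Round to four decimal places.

Communalities: 0.6662, 0.9615, 0.7406, 0.5109, 0.7274, 0.3422, 0.2823; Σh² = 4.2311.
Total variance with 7 standardized items is 7, so the solution explains 4.2311/7 = 0.6044.

0.6044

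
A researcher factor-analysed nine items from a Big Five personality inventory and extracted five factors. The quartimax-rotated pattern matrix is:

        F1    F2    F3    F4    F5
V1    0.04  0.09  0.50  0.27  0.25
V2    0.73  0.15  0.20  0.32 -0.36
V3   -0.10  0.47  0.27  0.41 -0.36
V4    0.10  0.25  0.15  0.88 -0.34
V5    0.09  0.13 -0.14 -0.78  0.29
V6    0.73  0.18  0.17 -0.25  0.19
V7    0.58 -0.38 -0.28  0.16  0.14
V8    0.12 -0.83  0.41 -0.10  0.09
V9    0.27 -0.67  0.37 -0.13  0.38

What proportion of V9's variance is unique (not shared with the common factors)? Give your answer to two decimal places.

h² = 0.27² + (-0.67)² + 0.37² + (-0.13)² + 0.38² = 0.0729 + 0.4489 + 0.1369 + 0.0169 + 0.1444 = 0.8200
Uniqueness u² = 1 − h² = 1 − 0.8200 = 0.1800

0.18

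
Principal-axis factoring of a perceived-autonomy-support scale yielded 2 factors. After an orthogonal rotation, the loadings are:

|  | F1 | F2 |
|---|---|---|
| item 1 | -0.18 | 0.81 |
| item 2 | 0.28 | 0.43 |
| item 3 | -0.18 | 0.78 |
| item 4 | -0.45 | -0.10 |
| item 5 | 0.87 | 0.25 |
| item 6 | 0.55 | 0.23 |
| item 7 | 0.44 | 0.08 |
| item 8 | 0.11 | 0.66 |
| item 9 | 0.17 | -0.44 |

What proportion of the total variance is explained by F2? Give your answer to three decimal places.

SS loadings for F2 = 0.81² + 0.43² + 0.78² + (-0.10)² + 0.25² + 0.23² + 0.08² + 0.66² + (-0.44)² = 2.2104
Proportion of variance = 2.2104 / 9 = 0.2456.

0.246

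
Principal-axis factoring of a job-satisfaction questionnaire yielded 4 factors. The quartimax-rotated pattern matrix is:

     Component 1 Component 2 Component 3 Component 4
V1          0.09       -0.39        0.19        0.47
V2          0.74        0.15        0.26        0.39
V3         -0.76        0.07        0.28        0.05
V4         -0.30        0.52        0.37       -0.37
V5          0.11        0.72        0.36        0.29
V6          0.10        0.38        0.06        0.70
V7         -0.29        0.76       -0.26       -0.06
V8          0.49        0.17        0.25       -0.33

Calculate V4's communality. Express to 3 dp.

0.634

h² = (-0.30)² + 0.52² + 0.37² + (-0.37)² = 0.0900 + 0.2704 + 0.1369 + 0.1369 = 0.6342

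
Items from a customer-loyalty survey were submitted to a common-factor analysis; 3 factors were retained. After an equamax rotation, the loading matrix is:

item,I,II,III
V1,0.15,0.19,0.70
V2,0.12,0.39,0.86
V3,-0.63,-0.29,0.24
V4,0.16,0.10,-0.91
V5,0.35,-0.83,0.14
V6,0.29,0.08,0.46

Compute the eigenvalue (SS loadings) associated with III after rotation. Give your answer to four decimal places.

SS loadings for III = 0.70² + 0.86² + 0.24² + (-0.91)² + 0.14² + 0.46² = 0.4900 + 0.7396 + 0.0576 + 0.8281 + 0.0196 + 0.2116 = 2.3465

2.3465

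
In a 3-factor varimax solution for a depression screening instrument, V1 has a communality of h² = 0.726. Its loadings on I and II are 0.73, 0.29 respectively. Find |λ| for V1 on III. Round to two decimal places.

0.33

Under orthogonal rotation h² = Σλ², so λ_III² = h² − (0.6170) = 0.726 − 0.6170 = 0.1090.
|λ| = √0.1090 = 0.3302.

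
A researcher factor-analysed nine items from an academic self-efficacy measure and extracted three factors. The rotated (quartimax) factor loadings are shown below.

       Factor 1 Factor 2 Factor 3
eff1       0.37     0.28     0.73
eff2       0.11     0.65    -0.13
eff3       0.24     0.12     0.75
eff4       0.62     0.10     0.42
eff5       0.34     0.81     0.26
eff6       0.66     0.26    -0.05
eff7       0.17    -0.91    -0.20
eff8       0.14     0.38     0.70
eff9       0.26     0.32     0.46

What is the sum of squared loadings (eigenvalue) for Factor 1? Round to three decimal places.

SS loadings for Factor 1 = 0.37² + 0.11² + 0.24² + 0.62² + 0.34² + 0.66² + 0.17² + 0.14² + 0.26² = 0.1369 + 0.0121 + 0.0576 + 0.3844 + 0.1156 + 0.4356 + 0.0289 + 0.0196 + 0.0676 = 1.2583

1.258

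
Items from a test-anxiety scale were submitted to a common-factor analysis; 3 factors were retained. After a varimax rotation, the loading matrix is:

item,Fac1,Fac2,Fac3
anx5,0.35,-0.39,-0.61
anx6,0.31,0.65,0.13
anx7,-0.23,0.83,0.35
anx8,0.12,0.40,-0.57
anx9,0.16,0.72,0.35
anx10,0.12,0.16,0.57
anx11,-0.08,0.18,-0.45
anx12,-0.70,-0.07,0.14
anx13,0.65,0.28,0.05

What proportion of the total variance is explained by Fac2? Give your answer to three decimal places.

SS loadings for Fac2 = (-0.39)² + 0.65² + 0.83² + 0.40² + 0.72² + 0.16² + 0.18² + (-0.07)² + 0.28² = 2.0832
Proportion of variance = 2.0832 / 9 = 0.2315.

0.231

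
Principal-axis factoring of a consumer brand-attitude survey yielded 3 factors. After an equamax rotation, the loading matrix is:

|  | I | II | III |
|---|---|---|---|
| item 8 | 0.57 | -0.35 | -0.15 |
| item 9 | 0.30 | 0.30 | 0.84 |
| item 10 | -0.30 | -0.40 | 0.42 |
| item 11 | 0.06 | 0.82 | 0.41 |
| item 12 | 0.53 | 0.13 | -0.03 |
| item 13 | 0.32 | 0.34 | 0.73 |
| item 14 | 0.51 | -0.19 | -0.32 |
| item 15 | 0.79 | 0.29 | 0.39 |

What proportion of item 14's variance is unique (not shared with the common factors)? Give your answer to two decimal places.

0.60

h² = 0.51² + (-0.19)² + (-0.32)² = 0.2601 + 0.0361 + 0.1024 = 0.3986
Uniqueness u² = 1 − h² = 1 − 0.3986 = 0.6014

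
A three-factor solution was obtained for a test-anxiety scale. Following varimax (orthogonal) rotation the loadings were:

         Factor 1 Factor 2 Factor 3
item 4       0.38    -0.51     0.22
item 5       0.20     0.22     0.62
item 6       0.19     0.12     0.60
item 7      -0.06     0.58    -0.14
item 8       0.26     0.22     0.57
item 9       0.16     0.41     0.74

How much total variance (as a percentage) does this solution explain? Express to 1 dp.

48.0%

Communalities: 0.4529, 0.4728, 0.4105, 0.3596, 0.4409, 0.7413; Σh² = 2.8780.
Total variance with 6 standardized items is 6, so the solution explains 2.8780/6 = 0.4797 = 47.97%.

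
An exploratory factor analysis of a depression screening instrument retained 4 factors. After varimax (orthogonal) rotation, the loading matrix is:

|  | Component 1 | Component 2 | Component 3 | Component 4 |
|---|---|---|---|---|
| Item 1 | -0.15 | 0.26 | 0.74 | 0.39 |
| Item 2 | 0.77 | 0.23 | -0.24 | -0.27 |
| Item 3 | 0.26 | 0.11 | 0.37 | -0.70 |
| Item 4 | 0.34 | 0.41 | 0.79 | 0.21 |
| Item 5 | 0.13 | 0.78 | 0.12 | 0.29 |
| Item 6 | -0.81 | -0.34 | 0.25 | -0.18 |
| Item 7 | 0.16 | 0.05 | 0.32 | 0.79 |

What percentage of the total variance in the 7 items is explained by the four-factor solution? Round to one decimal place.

79.6%

Communalities: 0.7898, 0.7763, 0.7066, 0.9519, 0.7238, 0.8666, 0.7546; Σh² = 5.5696.
Total variance with 7 standardized items is 7, so the solution explains 5.5696/7 = 0.7957 = 79.57%.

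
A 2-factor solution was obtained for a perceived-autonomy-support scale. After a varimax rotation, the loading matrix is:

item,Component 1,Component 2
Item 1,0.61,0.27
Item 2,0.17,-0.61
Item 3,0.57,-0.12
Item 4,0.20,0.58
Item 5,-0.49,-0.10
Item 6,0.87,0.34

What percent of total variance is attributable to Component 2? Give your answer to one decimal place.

SS loadings for Component 2 = 0.27² + (-0.61)² + (-0.12)² + 0.58² + (-0.10)² + 0.34² = 0.9214
With 6 standardized items, total variance = 6. Proportion = 0.9214/6 = 0.1536 → 15.36%.

15.4%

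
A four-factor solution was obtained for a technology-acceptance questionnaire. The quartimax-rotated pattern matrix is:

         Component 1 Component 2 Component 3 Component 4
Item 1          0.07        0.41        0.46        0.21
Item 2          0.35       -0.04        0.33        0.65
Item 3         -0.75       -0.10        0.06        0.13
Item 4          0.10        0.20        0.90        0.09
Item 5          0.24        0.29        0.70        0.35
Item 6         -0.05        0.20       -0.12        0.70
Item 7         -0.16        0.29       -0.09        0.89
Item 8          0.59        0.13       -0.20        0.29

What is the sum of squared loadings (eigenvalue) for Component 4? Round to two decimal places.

SS loadings for Component 4 = 0.21² + 0.65² + 0.13² + 0.09² + 0.35² + 0.70² + 0.89² + 0.29² = 0.0441 + 0.4225 + 0.0169 + 0.0081 + 0.1225 + 0.4900 + 0.7921 + 0.0841 = 1.9803

1.98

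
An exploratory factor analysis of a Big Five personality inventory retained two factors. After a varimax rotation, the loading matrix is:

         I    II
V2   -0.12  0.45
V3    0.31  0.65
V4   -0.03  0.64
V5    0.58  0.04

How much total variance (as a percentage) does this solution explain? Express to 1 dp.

37.1%

SS loadings by factor: 0.4478, 1.0362; total = 1.4840.
Total variance with 4 standardized items is 4, so the solution explains 1.4840/4 = 0.3710 = 37.10%.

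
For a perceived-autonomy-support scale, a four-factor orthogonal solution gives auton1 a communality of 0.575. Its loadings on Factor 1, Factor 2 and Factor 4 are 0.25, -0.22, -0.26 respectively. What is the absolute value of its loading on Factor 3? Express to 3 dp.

0.630

Under orthogonal rotation h² = Σλ², so λ_Factor 3² = h² − (0.1785) = 0.575 − 0.1785 = 0.3965.
|λ| = √0.3965 = 0.6297.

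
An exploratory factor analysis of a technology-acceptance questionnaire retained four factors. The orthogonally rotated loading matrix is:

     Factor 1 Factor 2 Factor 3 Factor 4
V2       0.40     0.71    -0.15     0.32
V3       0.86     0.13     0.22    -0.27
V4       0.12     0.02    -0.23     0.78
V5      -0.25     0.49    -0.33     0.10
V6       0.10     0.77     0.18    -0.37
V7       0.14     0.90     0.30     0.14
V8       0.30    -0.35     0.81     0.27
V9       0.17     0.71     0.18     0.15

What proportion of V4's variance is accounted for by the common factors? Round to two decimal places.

h² = 0.12² + 0.02² + (-0.23)² + 0.78² = 0.0144 + 0.0004 + 0.0529 + 0.6084 = 0.6761

0.68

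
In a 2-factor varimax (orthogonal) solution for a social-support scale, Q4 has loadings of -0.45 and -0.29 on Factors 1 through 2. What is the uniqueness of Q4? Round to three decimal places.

h² = (-0.45)² + (-0.29)² = 0.2025 + 0.0841 = 0.2866
Uniqueness u² = 1 − h² = 1 − 0.2866 = 0.7134

0.713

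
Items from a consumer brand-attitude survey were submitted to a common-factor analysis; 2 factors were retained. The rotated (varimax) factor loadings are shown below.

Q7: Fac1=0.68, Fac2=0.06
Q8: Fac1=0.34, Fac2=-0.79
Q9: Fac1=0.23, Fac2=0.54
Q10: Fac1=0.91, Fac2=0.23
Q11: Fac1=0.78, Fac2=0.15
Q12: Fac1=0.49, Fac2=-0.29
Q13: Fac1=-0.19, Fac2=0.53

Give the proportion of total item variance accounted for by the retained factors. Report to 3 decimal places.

Communalities: 0.4660, 0.7397, 0.3445, 0.8810, 0.6309, 0.3242, 0.3170; Σh² = 3.7033.
Total variance with 7 standardized items is 7, so the solution explains 3.7033/7 = 0.5290.

0.529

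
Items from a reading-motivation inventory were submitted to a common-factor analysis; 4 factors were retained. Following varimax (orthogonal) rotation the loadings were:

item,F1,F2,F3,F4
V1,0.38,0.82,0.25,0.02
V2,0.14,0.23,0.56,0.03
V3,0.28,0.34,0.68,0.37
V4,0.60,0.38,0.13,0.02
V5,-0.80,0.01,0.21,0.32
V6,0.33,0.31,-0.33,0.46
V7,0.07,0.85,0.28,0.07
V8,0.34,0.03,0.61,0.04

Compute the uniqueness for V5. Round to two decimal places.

0.21

h² = (-0.80)² + 0.01² + 0.21² + 0.32² = 0.6400 + 0.0001 + 0.0441 + 0.1024 = 0.7866
Uniqueness u² = 1 − h² = 1 − 0.7866 = 0.2134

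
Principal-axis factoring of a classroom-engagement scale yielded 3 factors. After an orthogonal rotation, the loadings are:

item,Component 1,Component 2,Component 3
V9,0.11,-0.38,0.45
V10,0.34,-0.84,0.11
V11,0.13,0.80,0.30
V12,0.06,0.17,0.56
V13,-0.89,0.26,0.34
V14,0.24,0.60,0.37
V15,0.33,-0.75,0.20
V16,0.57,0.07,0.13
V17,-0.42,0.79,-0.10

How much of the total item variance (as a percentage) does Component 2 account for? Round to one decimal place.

SS loadings for Component 2 = (-0.38)² + (-0.84)² + 0.80² + 0.17² + 0.26² + 0.60² + (-0.75)² + 0.07² + 0.79² = 3.1380
With 9 standardized items, total variance = 9. Proportion = 3.1380/9 = 0.3487 → 34.87%.

34.9%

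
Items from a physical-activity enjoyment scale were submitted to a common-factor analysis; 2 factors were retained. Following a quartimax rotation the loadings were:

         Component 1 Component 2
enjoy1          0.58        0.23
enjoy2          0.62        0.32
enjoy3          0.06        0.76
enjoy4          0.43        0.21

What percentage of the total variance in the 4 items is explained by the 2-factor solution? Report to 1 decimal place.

42.2%

SS loadings by factor: 0.9093, 0.7770; total = 1.6863.
Total variance with 4 standardized items is 4, so the solution explains 1.6863/4 = 0.4216 = 42.16%.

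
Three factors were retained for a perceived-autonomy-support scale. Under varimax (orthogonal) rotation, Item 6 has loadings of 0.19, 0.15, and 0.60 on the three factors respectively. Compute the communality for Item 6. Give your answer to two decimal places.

0.42

h² = 0.19² + 0.15² + 0.60² = 0.0361 + 0.0225 + 0.3600 = 0.4186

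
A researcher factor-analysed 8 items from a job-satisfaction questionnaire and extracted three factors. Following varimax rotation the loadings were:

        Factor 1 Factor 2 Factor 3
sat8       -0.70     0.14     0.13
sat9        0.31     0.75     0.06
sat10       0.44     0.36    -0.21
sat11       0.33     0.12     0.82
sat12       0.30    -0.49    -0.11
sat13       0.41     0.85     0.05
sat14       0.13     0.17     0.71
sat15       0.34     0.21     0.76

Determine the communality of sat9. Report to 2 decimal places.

h² = 0.31² + 0.75² + 0.06² = 0.0961 + 0.5625 + 0.0036 = 0.6622

0.66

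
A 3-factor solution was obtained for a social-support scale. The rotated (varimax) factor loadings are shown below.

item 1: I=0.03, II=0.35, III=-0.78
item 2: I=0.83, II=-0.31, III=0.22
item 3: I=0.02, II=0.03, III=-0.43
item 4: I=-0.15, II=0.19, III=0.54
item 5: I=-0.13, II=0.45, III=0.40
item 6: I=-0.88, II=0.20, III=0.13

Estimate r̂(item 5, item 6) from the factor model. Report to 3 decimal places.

r̂ = Σ λ_i·λ_j across factors = (-0.13)(-0.88) + (0.45)(0.20) + (0.40)(0.13)
  = +0.1144 +0.0900 +0.0520 = 0.2564

0.256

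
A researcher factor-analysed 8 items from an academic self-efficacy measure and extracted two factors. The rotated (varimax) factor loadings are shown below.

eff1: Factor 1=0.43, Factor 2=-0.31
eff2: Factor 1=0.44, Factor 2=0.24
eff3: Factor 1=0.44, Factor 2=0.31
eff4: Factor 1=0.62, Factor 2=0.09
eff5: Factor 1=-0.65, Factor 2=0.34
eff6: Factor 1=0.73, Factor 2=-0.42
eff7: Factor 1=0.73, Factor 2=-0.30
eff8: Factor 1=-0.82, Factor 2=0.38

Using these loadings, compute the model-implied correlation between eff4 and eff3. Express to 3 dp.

0.301

r̂ = Σ λ_i·λ_j across factors = (0.62)(0.44) + (0.09)(0.31)
  = +0.2728 +0.0279 = 0.3007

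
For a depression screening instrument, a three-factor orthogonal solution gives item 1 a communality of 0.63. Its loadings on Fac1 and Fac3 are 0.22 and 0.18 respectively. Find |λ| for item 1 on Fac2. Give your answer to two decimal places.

Under orthogonal rotation h² = Σλ², so λ_Fac2² = h² − (0.0808) = 0.63 − 0.0808 = 0.5492.
|λ| = √0.5492 = 0.7411.

0.74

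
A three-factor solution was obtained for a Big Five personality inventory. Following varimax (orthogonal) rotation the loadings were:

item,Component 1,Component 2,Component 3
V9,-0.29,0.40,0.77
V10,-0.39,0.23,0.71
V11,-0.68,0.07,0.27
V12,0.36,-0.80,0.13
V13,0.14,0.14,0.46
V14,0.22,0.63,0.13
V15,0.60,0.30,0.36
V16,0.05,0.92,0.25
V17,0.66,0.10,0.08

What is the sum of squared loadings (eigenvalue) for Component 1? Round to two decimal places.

SS loadings for Component 1 = (-0.29)² + (-0.39)² + (-0.68)² + 0.36² + 0.14² + 0.22² + 0.60² + 0.05² + 0.66² = 0.0841 + 0.1521 + 0.4624 + 0.1296 + 0.0196 + 0.0484 + 0.3600 + 0.0025 + 0.4356 = 1.6943

1.69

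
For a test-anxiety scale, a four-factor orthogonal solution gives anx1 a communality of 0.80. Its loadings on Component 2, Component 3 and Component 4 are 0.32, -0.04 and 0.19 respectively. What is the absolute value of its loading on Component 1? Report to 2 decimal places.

Under orthogonal rotation h² = Σλ², so λ_Component 1² = h² − (0.1401) = 0.80 − 0.1401 = 0.6599.
|λ| = √0.6599 = 0.8123.

0.81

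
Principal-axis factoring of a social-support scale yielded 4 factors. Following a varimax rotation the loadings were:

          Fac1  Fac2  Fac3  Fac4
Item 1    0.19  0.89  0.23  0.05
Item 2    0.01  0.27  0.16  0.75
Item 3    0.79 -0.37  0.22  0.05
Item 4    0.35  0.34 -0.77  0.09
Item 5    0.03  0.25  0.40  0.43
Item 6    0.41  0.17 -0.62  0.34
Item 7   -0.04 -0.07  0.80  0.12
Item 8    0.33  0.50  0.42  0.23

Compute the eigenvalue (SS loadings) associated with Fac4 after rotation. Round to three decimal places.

0.943

SS loadings for Fac4 = 0.05² + 0.75² + 0.05² + 0.09² + 0.43² + 0.34² + 0.12² + 0.23² = 0.0025 + 0.5625 + 0.0025 + 0.0081 + 0.1849 + 0.1156 + 0.0144 + 0.0529 = 0.9434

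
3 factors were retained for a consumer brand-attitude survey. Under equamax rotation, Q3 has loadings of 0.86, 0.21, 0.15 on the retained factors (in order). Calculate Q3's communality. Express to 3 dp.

0.806

h² = 0.86² + 0.21² + 0.15² = 0.7396 + 0.0441 + 0.0225 = 0.8062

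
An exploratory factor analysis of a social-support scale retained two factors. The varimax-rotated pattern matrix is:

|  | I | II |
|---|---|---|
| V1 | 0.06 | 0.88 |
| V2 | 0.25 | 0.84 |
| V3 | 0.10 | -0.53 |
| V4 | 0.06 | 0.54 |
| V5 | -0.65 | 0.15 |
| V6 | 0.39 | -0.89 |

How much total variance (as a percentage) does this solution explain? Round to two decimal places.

58.69%

SS loadings by factor: 0.6543, 2.8671; total = 3.5214.
Total variance with 6 standardized items is 6, so the solution explains 3.5214/6 = 0.5869 = 58.69%.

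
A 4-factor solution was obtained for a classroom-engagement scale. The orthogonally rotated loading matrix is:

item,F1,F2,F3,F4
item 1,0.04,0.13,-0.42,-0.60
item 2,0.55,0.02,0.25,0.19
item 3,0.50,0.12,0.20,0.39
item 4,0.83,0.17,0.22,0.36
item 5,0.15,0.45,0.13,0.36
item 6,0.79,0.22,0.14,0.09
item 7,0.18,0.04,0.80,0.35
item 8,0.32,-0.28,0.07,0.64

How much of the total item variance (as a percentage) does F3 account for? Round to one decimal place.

SS loadings for F3 = (-0.42)² + 0.25² + 0.20² + 0.22² + 0.13² + 0.14² + 0.80² + 0.07² = 1.0087
With 8 standardized items, total variance = 8. Proportion = 1.0087/8 = 0.1261 → 12.61%.

12.6%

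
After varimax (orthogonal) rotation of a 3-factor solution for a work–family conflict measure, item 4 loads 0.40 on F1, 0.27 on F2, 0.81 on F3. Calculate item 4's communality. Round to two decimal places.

0.89

h² = 0.40² + 0.27² + 0.81² = 0.1600 + 0.0729 + 0.6561 = 0.8890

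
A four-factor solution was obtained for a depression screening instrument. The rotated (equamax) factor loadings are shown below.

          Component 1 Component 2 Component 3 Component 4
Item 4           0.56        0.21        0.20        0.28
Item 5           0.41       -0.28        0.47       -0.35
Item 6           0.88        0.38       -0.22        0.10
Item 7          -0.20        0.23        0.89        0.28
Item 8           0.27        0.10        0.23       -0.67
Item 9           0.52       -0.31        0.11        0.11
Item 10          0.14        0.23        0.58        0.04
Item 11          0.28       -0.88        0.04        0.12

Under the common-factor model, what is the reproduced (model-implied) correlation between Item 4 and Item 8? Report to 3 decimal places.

r̂ = Σ λ_i·λ_j across factors = (0.56)(0.27) + (0.21)(0.10) + (0.20)(0.23) + (0.28)(-0.67)
  = +0.1512 +0.0210 +0.0460 -0.1876 = 0.0306

0.031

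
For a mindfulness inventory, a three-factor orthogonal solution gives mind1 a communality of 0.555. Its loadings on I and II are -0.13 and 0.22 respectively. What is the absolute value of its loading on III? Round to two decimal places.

0.70

Under orthogonal rotation h² = Σλ², so λ_III² = h² − (0.0653) = 0.555 − 0.0653 = 0.4897.
|λ| = √0.4897 = 0.6998.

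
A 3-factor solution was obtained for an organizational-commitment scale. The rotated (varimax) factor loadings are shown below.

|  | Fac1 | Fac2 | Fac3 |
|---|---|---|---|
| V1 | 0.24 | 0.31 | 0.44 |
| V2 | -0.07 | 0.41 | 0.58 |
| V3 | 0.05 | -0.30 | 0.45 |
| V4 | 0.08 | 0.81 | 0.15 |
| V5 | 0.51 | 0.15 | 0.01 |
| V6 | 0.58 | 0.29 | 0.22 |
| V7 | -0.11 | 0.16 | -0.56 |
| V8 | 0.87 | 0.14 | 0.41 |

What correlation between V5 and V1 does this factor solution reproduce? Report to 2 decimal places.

r̂ = Σ λ_i·λ_j across factors = (0.51)(0.24) + (0.15)(0.31) + (0.01)(0.44)
  = +0.1224 +0.0465 +0.0044 = 0.1733

0.17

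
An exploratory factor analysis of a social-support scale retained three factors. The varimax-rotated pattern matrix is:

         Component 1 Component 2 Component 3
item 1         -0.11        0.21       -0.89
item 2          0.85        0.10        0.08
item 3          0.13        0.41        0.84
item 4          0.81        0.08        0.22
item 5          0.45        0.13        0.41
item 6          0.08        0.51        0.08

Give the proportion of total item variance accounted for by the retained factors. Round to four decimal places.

Communalities: 0.8483, 0.7389, 0.8906, 0.7109, 0.3875, 0.2729; Σh² = 3.8491.
Total variance with 6 standardized items is 6, so the solution explains 3.8491/6 = 0.6415.

0.6415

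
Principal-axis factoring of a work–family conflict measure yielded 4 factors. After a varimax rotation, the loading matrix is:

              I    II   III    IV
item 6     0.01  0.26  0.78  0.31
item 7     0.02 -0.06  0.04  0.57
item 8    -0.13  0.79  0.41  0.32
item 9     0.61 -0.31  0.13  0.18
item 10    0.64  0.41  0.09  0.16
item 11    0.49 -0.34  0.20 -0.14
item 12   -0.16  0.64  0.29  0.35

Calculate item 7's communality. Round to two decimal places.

0.33

h² = 0.02² + (-0.06)² + 0.04² + 0.57² = 0.0004 + 0.0036 + 0.0016 + 0.3249 = 0.3305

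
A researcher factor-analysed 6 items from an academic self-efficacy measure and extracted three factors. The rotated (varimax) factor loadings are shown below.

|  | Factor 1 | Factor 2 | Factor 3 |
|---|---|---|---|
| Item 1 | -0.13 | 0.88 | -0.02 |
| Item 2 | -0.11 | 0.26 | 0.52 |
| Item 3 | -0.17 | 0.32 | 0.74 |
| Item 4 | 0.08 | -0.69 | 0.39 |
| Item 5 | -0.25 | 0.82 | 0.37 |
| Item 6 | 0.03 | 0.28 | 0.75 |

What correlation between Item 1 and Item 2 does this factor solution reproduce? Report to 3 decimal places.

r̂ = Σ λ_i·λ_j across factors = (-0.13)(-0.11) + (0.88)(0.26) + (-0.02)(0.52)
  = +0.0143 +0.2288 -0.0104 = 0.2327

0.233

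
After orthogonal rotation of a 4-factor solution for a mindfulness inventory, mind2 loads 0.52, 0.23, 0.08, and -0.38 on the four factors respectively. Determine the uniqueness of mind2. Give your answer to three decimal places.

h² = 0.52² + 0.23² + 0.08² + (-0.38)² = 0.2704 + 0.0529 + 0.0064 + 0.1444 = 0.4741
Uniqueness u² = 1 − h² = 1 − 0.4741 = 0.5259

0.526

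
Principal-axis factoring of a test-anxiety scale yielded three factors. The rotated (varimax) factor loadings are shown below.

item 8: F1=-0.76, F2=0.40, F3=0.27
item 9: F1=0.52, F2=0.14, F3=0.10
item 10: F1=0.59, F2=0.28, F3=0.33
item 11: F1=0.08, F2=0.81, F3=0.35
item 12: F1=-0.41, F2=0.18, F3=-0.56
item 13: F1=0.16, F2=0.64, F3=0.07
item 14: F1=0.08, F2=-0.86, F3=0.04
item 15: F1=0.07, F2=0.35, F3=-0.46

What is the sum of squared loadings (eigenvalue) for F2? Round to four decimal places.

2.2182

SS loadings for F2 = 0.40² + 0.14² + 0.28² + 0.81² + 0.18² + 0.64² + (-0.86)² + 0.35² = 0.1600 + 0.0196 + 0.0784 + 0.6561 + 0.0324 + 0.4096 + 0.7396 + 0.1225 = 2.2182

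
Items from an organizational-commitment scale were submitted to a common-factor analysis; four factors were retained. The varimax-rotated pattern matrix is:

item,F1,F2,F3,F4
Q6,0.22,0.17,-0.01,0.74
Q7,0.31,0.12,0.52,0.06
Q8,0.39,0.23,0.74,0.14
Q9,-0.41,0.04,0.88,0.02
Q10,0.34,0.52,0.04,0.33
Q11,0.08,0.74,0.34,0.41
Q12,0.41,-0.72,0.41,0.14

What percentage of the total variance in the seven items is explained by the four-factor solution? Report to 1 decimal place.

SS loadings by factor: 0.7548, 1.4342, 1.8778, 0.8678; total = 4.9346.
Total variance with 7 standardized items is 7, so the solution explains 4.9346/7 = 0.7049 = 70.49%.

70.5%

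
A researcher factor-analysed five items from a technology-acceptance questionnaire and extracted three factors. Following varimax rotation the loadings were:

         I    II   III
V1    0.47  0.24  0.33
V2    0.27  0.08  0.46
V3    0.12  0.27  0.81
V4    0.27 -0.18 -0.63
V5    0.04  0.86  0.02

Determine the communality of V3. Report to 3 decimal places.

0.743

h² = 0.12² + 0.27² + 0.81² = 0.0144 + 0.0729 + 0.6561 = 0.7434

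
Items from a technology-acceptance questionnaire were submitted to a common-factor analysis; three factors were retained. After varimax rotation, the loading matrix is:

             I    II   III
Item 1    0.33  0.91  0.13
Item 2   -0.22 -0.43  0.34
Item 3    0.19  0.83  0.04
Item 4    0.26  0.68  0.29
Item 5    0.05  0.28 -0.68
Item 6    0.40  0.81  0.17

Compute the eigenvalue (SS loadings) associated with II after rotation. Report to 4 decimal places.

SS loadings for II = 0.91² + (-0.43)² + 0.83² + 0.68² + 0.28² + 0.81² = 0.8281 + 0.1849 + 0.6889 + 0.4624 + 0.0784 + 0.6561 = 2.8988

2.8988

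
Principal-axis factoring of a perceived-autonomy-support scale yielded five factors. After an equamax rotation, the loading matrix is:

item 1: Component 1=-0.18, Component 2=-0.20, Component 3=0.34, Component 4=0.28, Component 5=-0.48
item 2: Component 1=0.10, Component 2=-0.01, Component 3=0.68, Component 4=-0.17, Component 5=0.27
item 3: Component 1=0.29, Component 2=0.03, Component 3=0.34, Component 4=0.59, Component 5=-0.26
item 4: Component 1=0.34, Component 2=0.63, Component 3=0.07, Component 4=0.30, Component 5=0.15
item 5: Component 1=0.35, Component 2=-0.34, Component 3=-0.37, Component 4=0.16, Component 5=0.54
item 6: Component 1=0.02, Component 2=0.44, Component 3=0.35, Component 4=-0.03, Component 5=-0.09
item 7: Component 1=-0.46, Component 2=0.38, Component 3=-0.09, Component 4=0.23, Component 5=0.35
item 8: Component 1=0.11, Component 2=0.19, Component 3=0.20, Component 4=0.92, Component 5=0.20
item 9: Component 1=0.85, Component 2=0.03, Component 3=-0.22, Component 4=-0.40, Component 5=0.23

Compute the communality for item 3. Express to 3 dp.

h² = 0.29² + 0.03² + 0.34² + 0.59² + (-0.26)² = 0.0841 + 0.0009 + 0.1156 + 0.3481 + 0.0676 = 0.6163

0.616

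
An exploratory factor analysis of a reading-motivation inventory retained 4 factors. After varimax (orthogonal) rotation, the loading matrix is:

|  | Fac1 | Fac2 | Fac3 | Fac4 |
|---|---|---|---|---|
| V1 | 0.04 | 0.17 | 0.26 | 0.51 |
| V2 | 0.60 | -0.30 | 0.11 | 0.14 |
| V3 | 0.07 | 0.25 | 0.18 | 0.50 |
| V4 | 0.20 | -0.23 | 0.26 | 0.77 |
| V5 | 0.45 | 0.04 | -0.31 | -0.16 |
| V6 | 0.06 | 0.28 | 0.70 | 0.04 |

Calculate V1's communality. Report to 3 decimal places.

h² = 0.04² + 0.17² + 0.26² + 0.51² = 0.0016 + 0.0289 + 0.0676 + 0.2601 = 0.3582

0.358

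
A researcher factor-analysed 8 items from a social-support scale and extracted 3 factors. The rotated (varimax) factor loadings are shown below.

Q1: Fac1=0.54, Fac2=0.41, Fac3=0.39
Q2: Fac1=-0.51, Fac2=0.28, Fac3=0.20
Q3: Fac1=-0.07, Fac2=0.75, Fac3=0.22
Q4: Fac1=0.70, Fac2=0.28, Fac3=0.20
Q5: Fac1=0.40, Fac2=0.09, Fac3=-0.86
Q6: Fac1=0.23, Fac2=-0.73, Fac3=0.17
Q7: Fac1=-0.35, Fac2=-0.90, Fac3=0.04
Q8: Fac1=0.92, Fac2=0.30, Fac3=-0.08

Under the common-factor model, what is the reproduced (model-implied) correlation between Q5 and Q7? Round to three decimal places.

r̂ = Σ λ_i·λ_j across factors = (0.40)(-0.35) + (0.09)(-0.90) + (-0.86)(0.04)
  = -0.1400 -0.0810 -0.0344 = -0.2554

-0.255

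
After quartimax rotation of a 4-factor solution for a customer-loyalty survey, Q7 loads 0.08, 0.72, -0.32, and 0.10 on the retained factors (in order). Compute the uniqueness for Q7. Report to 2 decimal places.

h² = 0.08² + 0.72² + (-0.32)² + 0.10² = 0.0064 + 0.5184 + 0.1024 + 0.0100 = 0.6372
Uniqueness u² = 1 − h² = 1 − 0.6372 = 0.3628

0.36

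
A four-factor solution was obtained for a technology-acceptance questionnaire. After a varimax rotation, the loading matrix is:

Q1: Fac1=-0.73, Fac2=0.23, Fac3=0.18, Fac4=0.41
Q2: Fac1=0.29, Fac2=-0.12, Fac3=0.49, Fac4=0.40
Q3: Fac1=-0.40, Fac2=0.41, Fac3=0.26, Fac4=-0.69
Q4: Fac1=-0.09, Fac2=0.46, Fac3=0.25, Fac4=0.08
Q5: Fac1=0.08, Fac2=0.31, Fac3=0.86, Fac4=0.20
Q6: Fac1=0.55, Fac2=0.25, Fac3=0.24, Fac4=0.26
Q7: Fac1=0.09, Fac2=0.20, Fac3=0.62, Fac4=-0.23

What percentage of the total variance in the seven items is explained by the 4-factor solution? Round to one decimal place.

SS loadings by factor: 1.1021, 0.6456, 1.5842, 0.9711; total = 4.3030.
Total variance with 7 standardized items is 7, so the solution explains 4.3030/7 = 0.6147 = 61.47%.

61.5%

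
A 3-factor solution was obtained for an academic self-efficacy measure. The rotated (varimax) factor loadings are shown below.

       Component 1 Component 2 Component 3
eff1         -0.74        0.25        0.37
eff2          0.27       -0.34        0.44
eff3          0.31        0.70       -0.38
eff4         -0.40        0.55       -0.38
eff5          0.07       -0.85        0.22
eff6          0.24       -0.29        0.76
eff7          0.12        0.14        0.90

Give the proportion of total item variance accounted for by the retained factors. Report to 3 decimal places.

Communalities: 0.7470, 0.3821, 0.7305, 0.6069, 0.7758, 0.7193, 0.8440; Σh² = 4.8056.
Total variance with 7 standardized items is 7, so the solution explains 4.8056/7 = 0.6865.

0.687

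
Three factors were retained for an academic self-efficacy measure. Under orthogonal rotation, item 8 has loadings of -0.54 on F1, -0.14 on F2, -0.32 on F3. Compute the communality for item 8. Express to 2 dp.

h² = (-0.54)² + (-0.14)² + (-0.32)² = 0.2916 + 0.0196 + 0.1024 = 0.4136

0.41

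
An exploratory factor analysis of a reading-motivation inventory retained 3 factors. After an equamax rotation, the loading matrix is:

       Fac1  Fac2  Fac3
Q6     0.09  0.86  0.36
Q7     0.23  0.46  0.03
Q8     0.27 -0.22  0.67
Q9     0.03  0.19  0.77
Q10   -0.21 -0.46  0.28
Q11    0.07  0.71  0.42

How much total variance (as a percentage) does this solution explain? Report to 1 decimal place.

56.0%

SS loadings by factor: 0.1838, 1.7514, 1.4271; total = 3.3623.
Total variance with 6 standardized items is 6, so the solution explains 3.3623/6 = 0.5604 = 56.04%.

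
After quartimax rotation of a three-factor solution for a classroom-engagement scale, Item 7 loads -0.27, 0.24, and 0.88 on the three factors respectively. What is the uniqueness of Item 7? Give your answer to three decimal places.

h² = (-0.27)² + 0.24² + 0.88² = 0.0729 + 0.0576 + 0.7744 = 0.9049
Uniqueness u² = 1 − h² = 1 − 0.9049 = 0.0951

0.095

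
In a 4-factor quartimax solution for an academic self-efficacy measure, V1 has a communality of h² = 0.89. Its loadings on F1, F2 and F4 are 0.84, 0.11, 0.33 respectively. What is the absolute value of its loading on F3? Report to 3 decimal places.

Under orthogonal rotation h² = Σλ², so λ_F3² = h² − (0.8266) = 0.89 − 0.8266 = 0.0634.
|λ| = √0.0634 = 0.2518.

0.252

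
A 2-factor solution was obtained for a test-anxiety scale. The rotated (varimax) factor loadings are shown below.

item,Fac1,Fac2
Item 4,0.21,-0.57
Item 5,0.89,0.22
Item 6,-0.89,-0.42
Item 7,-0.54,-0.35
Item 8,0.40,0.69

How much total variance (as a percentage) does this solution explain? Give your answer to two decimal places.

SS loadings by factor: 2.0799, 1.1483; total = 3.2282.
Total variance with 5 standardized items is 5, so the solution explains 3.2282/5 = 0.6456 = 64.56%.

64.56%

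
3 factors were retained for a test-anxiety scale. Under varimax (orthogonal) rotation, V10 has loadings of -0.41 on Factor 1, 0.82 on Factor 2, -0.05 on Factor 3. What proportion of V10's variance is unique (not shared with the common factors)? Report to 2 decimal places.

0.16

h² = (-0.41)² + 0.82² + (-0.05)² = 0.1681 + 0.6724 + 0.0025 = 0.8430
Uniqueness u² = 1 − h² = 1 − 0.8430 = 0.1570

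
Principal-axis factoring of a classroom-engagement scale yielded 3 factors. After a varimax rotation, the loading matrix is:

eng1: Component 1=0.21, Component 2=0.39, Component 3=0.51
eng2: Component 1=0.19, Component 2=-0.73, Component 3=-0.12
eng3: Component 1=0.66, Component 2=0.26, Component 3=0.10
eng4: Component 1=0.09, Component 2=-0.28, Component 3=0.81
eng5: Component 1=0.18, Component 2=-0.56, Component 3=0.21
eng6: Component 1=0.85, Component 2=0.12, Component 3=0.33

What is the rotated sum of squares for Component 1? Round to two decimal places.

1.28

SS loadings for Component 1 = 0.21² + 0.19² + 0.66² + 0.09² + 0.18² + 0.85² = 0.0441 + 0.0361 + 0.4356 + 0.0081 + 0.0324 + 0.7225 = 1.2788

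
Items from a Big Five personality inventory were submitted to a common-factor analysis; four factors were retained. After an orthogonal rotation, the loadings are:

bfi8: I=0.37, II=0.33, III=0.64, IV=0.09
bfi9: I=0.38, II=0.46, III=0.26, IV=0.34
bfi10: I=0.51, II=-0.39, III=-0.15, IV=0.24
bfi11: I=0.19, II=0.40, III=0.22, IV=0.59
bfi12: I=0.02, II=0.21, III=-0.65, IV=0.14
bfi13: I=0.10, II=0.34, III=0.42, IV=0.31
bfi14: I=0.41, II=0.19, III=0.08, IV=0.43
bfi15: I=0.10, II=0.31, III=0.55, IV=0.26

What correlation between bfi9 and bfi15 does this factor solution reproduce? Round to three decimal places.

0.412

r̂ = Σ λ_i·λ_j across factors = (0.38)(0.10) + (0.46)(0.31) + (0.26)(0.55) + (0.34)(0.26)
  = +0.0380 +0.1426 +0.1430 +0.0884 = 0.4120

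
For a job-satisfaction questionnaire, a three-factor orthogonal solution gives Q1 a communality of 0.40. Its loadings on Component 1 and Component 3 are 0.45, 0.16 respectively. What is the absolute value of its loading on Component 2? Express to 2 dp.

0.41

Under orthogonal rotation h² = Σλ², so λ_Component 2² = h² − (0.2281) = 0.40 − 0.2281 = 0.1719.
|λ| = √0.1719 = 0.4146.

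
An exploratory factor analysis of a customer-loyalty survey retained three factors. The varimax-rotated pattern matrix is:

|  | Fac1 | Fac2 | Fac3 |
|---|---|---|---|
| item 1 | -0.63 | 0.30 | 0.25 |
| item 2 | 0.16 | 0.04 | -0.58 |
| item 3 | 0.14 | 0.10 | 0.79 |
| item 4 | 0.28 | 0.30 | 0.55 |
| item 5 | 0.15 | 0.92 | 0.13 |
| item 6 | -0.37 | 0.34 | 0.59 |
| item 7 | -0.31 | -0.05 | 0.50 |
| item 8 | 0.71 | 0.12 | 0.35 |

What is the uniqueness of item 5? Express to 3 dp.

0.114

h² = 0.15² + 0.92² + 0.13² = 0.0225 + 0.8464 + 0.0169 = 0.8858
Uniqueness u² = 1 − h² = 1 − 0.8858 = 0.1142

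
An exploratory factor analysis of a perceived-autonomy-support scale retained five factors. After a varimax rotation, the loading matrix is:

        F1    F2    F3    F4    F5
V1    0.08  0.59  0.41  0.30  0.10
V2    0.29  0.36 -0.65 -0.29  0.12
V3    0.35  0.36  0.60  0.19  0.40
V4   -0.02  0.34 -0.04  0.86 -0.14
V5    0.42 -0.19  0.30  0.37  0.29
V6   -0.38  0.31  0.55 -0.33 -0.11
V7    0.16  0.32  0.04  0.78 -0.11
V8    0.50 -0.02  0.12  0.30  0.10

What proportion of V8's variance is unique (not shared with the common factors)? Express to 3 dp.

h² = 0.50² + (-0.02)² + 0.12² + 0.30² + 0.10² = 0.2500 + 0.0004 + 0.0144 + 0.0900 + 0.0100 = 0.3648
Uniqueness u² = 1 − h² = 1 − 0.3648 = 0.6352

0.635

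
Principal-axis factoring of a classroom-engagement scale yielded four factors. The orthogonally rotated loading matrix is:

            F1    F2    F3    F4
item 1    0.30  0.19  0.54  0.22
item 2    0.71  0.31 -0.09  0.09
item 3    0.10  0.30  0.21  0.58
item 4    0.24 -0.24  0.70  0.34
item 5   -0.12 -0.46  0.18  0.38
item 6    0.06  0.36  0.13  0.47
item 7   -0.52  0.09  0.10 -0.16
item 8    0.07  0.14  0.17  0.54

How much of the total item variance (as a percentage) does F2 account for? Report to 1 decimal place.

8.1%

SS loadings for F2 = 0.19² + 0.31² + 0.30² + (-0.24)² + (-0.46)² + 0.36² + 0.09² + 0.14² = 0.6487
With 8 standardized items, total variance = 8. Proportion = 0.6487/8 = 0.0811 → 8.11%.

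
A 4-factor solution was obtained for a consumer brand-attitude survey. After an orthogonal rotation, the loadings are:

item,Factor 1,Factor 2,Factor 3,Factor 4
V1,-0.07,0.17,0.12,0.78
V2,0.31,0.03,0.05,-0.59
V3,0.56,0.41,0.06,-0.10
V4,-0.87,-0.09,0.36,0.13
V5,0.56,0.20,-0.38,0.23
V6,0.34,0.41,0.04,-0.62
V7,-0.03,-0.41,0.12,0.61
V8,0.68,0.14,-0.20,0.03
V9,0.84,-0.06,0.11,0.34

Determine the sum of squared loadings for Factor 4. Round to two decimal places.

SS loadings for Factor 4 = 0.78² + (-0.59)² + (-0.10)² + 0.13² + 0.23² + (-0.62)² + 0.61² + 0.03² + 0.34² = 0.6084 + 0.3481 + 0.0100 + 0.0169 + 0.0529 + 0.3844 + 0.3721 + 0.0009 + 0.1156 = 1.9093

1.91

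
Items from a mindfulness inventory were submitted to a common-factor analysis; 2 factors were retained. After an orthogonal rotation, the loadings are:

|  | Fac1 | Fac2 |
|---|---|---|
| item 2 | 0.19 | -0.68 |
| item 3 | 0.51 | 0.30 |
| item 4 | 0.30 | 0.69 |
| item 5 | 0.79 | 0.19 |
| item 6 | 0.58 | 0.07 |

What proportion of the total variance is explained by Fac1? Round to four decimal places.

SS loadings for Fac1 = 0.19² + 0.51² + 0.30² + 0.79² + 0.58² = 1.3467
Proportion of variance = 1.3467 / 5 = 0.2693.

0.2693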